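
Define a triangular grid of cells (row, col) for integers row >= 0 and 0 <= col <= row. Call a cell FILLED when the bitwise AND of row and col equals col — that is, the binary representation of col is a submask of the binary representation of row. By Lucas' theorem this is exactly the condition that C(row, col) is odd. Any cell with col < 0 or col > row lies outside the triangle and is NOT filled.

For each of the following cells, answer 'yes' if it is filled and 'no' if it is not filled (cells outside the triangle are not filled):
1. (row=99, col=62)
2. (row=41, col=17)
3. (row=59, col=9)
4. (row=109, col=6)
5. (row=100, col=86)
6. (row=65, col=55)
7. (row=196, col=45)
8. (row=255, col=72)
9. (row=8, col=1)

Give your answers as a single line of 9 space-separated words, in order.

Answer: no no yes no no no no yes no

Derivation:
(99,62): row=0b1100011, col=0b111110, row AND col = 0b100010 = 34; 34 != 62 -> empty
(41,17): row=0b101001, col=0b10001, row AND col = 0b1 = 1; 1 != 17 -> empty
(59,9): row=0b111011, col=0b1001, row AND col = 0b1001 = 9; 9 == 9 -> filled
(109,6): row=0b1101101, col=0b110, row AND col = 0b100 = 4; 4 != 6 -> empty
(100,86): row=0b1100100, col=0b1010110, row AND col = 0b1000100 = 68; 68 != 86 -> empty
(65,55): row=0b1000001, col=0b110111, row AND col = 0b1 = 1; 1 != 55 -> empty
(196,45): row=0b11000100, col=0b101101, row AND col = 0b100 = 4; 4 != 45 -> empty
(255,72): row=0b11111111, col=0b1001000, row AND col = 0b1001000 = 72; 72 == 72 -> filled
(8,1): row=0b1000, col=0b1, row AND col = 0b0 = 0; 0 != 1 -> empty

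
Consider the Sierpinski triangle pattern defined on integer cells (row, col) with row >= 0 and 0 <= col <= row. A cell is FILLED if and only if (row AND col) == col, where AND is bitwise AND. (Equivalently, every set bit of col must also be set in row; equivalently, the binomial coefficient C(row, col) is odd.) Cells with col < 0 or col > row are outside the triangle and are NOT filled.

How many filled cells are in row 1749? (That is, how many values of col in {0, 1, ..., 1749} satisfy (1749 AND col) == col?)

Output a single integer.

Answer: 128

Derivation:
1749 in binary = 11011010101
popcount(1749) = number of 1-bits in 11011010101 = 7
A col c satisfies (1749 AND c) == c iff every set bit of c is also set in 1749; each of the 7 set bits of 1749 can independently be on or off in c.
count = 2^7 = 128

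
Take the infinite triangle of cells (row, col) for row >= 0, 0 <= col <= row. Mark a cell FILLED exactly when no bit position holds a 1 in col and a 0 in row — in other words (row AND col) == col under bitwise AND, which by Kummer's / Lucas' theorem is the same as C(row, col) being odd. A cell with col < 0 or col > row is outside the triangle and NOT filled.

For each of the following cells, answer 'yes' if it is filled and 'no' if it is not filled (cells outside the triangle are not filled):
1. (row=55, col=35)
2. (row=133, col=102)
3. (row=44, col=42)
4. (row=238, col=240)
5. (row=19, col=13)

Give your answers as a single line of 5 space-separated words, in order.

(55,35): row=0b110111, col=0b100011, row AND col = 0b100011 = 35; 35 == 35 -> filled
(133,102): row=0b10000101, col=0b1100110, row AND col = 0b100 = 4; 4 != 102 -> empty
(44,42): row=0b101100, col=0b101010, row AND col = 0b101000 = 40; 40 != 42 -> empty
(238,240): col outside [0, 238] -> not filled
(19,13): row=0b10011, col=0b1101, row AND col = 0b1 = 1; 1 != 13 -> empty

Answer: yes no no no no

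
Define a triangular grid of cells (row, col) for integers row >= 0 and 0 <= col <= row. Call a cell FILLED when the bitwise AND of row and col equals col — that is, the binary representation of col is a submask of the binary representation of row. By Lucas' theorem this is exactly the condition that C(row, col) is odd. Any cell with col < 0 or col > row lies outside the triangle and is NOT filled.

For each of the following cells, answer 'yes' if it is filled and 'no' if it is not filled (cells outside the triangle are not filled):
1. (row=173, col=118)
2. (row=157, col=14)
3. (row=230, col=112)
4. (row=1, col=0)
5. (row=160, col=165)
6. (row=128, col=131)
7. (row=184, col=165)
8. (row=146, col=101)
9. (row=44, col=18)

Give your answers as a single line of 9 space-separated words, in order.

Answer: no no no yes no no no no no

Derivation:
(173,118): row=0b10101101, col=0b1110110, row AND col = 0b100100 = 36; 36 != 118 -> empty
(157,14): row=0b10011101, col=0b1110, row AND col = 0b1100 = 12; 12 != 14 -> empty
(230,112): row=0b11100110, col=0b1110000, row AND col = 0b1100000 = 96; 96 != 112 -> empty
(1,0): row=0b1, col=0b0, row AND col = 0b0 = 0; 0 == 0 -> filled
(160,165): col outside [0, 160] -> not filled
(128,131): col outside [0, 128] -> not filled
(184,165): row=0b10111000, col=0b10100101, row AND col = 0b10100000 = 160; 160 != 165 -> empty
(146,101): row=0b10010010, col=0b1100101, row AND col = 0b0 = 0; 0 != 101 -> empty
(44,18): row=0b101100, col=0b10010, row AND col = 0b0 = 0; 0 != 18 -> empty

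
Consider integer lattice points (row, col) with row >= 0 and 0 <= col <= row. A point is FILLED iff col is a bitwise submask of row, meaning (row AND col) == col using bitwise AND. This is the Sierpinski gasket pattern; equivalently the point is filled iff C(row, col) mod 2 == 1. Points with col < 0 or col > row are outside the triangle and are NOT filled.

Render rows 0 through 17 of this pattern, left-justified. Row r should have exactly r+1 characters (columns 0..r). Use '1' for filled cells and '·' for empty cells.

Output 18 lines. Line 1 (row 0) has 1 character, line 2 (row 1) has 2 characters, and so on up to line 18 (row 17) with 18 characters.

r0=0: 1
r1=1: 11
r2=10: 1·1
r3=11: 1111
r4=100: 1···1
r5=101: 11··11
r6=110: 1·1·1·1
r7=111: 11111111
r8=1000: 1·······1
r9=1001: 11······11
r10=1010: 1·1·····1·1
r11=1011: 1111····1111
r12=1100: 1···1···1···1
r13=1101: 11··11··11··11
r14=1110: 1·1·1·1·1·1·1·1
r15=1111: 1111111111111111
r16=10000: 1···············1
r17=10001: 11··············11

Answer: 1
11
1·1
1111
1···1
11··11
1·1·1·1
11111111
1·······1
11······11
1·1·····1·1
1111····1111
1···1···1···1
11··11··11··11
1·1·1·1·1·1·1·1
1111111111111111
1···············1
11··············11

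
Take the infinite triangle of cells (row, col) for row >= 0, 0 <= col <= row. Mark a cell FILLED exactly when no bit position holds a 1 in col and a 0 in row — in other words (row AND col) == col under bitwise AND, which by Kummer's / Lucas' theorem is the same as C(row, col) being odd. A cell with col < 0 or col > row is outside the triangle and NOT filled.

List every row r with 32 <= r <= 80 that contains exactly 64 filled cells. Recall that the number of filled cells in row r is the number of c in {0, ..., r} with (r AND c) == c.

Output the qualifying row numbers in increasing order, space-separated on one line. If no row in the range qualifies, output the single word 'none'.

Answer: 63

Derivation:
Row r has 2^popcount(r) filled cells, so we need popcount(r) = log2(64) = 6.
Scan r = 32..80 and keep those with exactly 6 one-bits:
r=32=100000 popcount=1 -> skip
r=33=100001 popcount=2 -> skip
r=34=100010 popcount=2 -> skip
r=35=100011 popcount=3 -> skip
r=36=100100 popcount=2 -> skip
r=37=100101 popcount=3 -> skip
r=38=100110 popcount=3 -> skip
r=39=100111 popcount=4 -> skip
r=40=101000 popcount=2 -> skip
r=41=101001 popcount=3 -> skip
r=42=101010 popcount=3 -> skip
r=43=101011 popcount=4 -> skip
r=44=101100 popcount=3 -> skip
r=45=101101 popcount=4 -> skip
r=46=101110 popcount=4 -> skip
r=47=101111 popcount=5 -> skip
r=48=110000 popcount=2 -> skip
r=49=110001 popcount=3 -> skip
r=50=110010 popcount=3 -> skip
r=51=110011 popcount=4 -> skip
r=52=110100 popcount=3 -> skip
r=53=110101 popcount=4 -> skip
r=54=110110 popcount=4 -> skip
r=55=110111 popcount=5 -> skip
r=56=111000 popcount=3 -> skip
r=57=111001 popcount=4 -> skip
r=58=111010 popcount=4 -> skip
r=59=111011 popcount=5 -> skip
r=60=111100 popcount=4 -> skip
r=61=111101 popcount=5 -> skip
r=62=111110 popcount=5 -> skip
r=63=111111 popcount=6 -> KEEP
r=64=1000000 popcount=1 -> skip
r=65=1000001 popcount=2 -> skip
r=66=1000010 popcount=2 -> skip
r=67=1000011 popcount=3 -> skip
r=68=1000100 popcount=2 -> skip
r=69=1000101 popcount=3 -> skip
r=70=1000110 popcount=3 -> skip
r=71=1000111 popcount=4 -> skip
r=72=1001000 popcount=2 -> skip
r=73=1001001 popcount=3 -> skip
r=74=1001010 popcount=3 -> skip
r=75=1001011 popcount=4 -> skip
r=76=1001100 popcount=3 -> skip
r=77=1001101 popcount=4 -> skip
r=78=1001110 popcount=4 -> skip
r=79=1001111 popcount=5 -> skip
r=80=1010000 popcount=2 -> skip
Kept rows: 63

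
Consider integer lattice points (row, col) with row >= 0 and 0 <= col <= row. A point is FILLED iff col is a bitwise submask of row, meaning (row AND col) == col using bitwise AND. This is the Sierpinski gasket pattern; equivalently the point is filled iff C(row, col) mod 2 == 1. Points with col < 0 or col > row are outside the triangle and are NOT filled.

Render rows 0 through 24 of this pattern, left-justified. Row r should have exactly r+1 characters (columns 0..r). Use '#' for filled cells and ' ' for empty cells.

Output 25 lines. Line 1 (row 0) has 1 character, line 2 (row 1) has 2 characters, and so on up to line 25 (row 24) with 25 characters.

r0=0: #
r1=1: ##
r2=10: # #
r3=11: ####
r4=100: #   #
r5=101: ##  ##
r6=110: # # # #
r7=111: ########
r8=1000: #       #
r9=1001: ##      ##
r10=1010: # #     # #
r11=1011: ####    ####
r12=1100: #   #   #   #
r13=1101: ##  ##  ##  ##
r14=1110: # # # # # # # #
r15=1111: ################
r16=10000: #               #
r17=10001: ##              ##
r18=10010: # #             # #
r19=10011: ####            ####
r20=10100: #   #           #   #
r21=10101: ##  ##          ##  ##
r22=10110: # # # #         # # # #
r23=10111: ########        ########
r24=11000: #       #       #       #

Answer: #
##
# #
####
#   #
##  ##
# # # #
########
#       #
##      ##
# #     # #
####    ####
#   #   #   #
##  ##  ##  ##
# # # # # # # #
################
#               #
##              ##
# #             # #
####            ####
#   #           #   #
##  ##          ##  ##
# # # #         # # # #
########        ########
#       #       #       #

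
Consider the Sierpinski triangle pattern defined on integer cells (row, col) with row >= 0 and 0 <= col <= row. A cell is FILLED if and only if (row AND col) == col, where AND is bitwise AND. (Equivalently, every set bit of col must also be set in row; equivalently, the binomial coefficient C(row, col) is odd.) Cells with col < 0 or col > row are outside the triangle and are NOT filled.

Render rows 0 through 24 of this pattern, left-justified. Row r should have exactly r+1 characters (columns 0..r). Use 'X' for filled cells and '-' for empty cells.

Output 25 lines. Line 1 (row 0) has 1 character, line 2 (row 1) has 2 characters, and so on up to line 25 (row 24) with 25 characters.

r0=0: X
r1=1: XX
r2=10: X-X
r3=11: XXXX
r4=100: X---X
r5=101: XX--XX
r6=110: X-X-X-X
r7=111: XXXXXXXX
r8=1000: X-------X
r9=1001: XX------XX
r10=1010: X-X-----X-X
r11=1011: XXXX----XXXX
r12=1100: X---X---X---X
r13=1101: XX--XX--XX--XX
r14=1110: X-X-X-X-X-X-X-X
r15=1111: XXXXXXXXXXXXXXXX
r16=10000: X---------------X
r17=10001: XX--------------XX
r18=10010: X-X-------------X-X
r19=10011: XXXX------------XXXX
r20=10100: X---X-----------X---X
r21=10101: XX--XX----------XX--XX
r22=10110: X-X-X-X---------X-X-X-X
r23=10111: XXXXXXXX--------XXXXXXXX
r24=11000: X-------X-------X-------X

Answer: X
XX
X-X
XXXX
X---X
XX--XX
X-X-X-X
XXXXXXXX
X-------X
XX------XX
X-X-----X-X
XXXX----XXXX
X---X---X---X
XX--XX--XX--XX
X-X-X-X-X-X-X-X
XXXXXXXXXXXXXXXX
X---------------X
XX--------------XX
X-X-------------X-X
XXXX------------XXXX
X---X-----------X---X
XX--XX----------XX--XX
X-X-X-X---------X-X-X-X
XXXXXXXX--------XXXXXXXX
X-------X-------X-------X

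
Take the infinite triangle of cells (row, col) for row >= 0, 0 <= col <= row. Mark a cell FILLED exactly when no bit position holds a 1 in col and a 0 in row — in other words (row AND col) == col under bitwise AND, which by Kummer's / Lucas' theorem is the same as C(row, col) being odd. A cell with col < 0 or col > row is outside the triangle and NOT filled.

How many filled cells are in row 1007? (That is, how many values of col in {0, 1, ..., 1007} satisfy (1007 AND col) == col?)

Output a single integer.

1007 in binary = 1111101111
popcount(1007) = number of 1-bits in 1111101111 = 9
A col c satisfies (1007 AND c) == c iff every set bit of c is also set in 1007; each of the 9 set bits of 1007 can independently be on or off in c.
count = 2^9 = 512

Answer: 512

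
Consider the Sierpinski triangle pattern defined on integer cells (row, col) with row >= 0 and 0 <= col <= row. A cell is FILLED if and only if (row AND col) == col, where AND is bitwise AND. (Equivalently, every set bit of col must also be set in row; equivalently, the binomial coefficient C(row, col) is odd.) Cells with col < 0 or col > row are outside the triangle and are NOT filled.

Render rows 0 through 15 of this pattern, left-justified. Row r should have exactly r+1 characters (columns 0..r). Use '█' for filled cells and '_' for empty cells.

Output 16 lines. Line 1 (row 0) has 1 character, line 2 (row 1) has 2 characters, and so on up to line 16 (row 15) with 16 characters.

r0=0: █
r1=1: ██
r2=10: █_█
r3=11: ████
r4=100: █___█
r5=101: ██__██
r6=110: █_█_█_█
r7=111: ████████
r8=1000: █_______█
r9=1001: ██______██
r10=1010: █_█_____█_█
r11=1011: ████____████
r12=1100: █___█___█___█
r13=1101: ██__██__██__██
r14=1110: █_█_█_█_█_█_█_█
r15=1111: ████████████████

Answer: █
██
█_█
████
█___█
██__██
█_█_█_█
████████
█_______█
██______██
█_█_____█_█
████____████
█___█___█___█
██__██__██__██
█_█_█_█_█_█_█_█
████████████████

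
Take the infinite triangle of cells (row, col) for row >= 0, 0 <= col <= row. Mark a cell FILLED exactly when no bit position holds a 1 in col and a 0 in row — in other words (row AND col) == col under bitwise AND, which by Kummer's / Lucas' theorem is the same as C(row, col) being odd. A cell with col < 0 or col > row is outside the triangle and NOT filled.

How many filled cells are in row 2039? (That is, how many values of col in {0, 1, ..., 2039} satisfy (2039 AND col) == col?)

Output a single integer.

2039 in binary = 11111110111
popcount(2039) = number of 1-bits in 11111110111 = 10
A col c satisfies (2039 AND c) == c iff every set bit of c is also set in 2039; each of the 10 set bits of 2039 can independently be on or off in c.
count = 2^10 = 1024

Answer: 1024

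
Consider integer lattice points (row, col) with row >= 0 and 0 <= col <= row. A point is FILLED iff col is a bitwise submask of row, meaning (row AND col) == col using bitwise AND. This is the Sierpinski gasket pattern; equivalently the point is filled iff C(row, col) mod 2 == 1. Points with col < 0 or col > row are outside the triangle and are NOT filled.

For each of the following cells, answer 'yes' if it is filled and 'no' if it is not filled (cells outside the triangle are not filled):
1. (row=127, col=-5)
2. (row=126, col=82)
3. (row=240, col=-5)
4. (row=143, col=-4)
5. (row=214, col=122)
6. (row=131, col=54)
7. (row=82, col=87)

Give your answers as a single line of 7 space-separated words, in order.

Answer: no yes no no no no no

Derivation:
(127,-5): col outside [0, 127] -> not filled
(126,82): row=0b1111110, col=0b1010010, row AND col = 0b1010010 = 82; 82 == 82 -> filled
(240,-5): col outside [0, 240] -> not filled
(143,-4): col outside [0, 143] -> not filled
(214,122): row=0b11010110, col=0b1111010, row AND col = 0b1010010 = 82; 82 != 122 -> empty
(131,54): row=0b10000011, col=0b110110, row AND col = 0b10 = 2; 2 != 54 -> empty
(82,87): col outside [0, 82] -> not filled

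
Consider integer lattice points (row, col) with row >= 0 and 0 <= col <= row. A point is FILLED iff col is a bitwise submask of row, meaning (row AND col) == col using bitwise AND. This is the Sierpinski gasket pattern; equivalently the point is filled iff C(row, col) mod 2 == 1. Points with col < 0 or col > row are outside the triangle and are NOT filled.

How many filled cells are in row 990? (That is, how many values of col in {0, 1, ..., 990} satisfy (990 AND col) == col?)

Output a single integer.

990 in binary = 1111011110
popcount(990) = number of 1-bits in 1111011110 = 8
A col c satisfies (990 AND c) == c iff every set bit of c is also set in 990; each of the 8 set bits of 990 can independently be on or off in c.
count = 2^8 = 256

Answer: 256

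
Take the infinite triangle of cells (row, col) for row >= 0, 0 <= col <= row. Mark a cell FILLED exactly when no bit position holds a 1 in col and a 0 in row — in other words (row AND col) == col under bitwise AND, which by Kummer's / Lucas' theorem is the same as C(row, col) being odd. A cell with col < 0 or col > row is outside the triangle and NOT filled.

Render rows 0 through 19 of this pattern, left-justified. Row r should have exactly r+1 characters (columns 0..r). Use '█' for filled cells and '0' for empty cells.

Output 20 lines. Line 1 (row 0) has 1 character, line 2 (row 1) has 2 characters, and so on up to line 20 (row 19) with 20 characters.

Answer: █
██
█0█
████
█000█
██00██
█0█0█0█
████████
█0000000█
██000000██
█0█00000█0█
████0000████
█000█000█000█
██00██00██00██
█0█0█0█0█0█0█0█
████████████████
█000000000000000█
██00000000000000██
█0█0000000000000█0█
████000000000000████

Derivation:
r0=0: █
r1=1: ██
r2=10: █0█
r3=11: ████
r4=100: █000█
r5=101: ██00██
r6=110: █0█0█0█
r7=111: ████████
r8=1000: █0000000█
r9=1001: ██000000██
r10=1010: █0█00000█0█
r11=1011: ████0000████
r12=1100: █000█000█000█
r13=1101: ██00██00██00██
r14=1110: █0█0█0█0█0█0█0█
r15=1111: ████████████████
r16=10000: █000000000000000█
r17=10001: ██00000000000000██
r18=10010: █0█0000000000000█0█
r19=10011: ████000000000000████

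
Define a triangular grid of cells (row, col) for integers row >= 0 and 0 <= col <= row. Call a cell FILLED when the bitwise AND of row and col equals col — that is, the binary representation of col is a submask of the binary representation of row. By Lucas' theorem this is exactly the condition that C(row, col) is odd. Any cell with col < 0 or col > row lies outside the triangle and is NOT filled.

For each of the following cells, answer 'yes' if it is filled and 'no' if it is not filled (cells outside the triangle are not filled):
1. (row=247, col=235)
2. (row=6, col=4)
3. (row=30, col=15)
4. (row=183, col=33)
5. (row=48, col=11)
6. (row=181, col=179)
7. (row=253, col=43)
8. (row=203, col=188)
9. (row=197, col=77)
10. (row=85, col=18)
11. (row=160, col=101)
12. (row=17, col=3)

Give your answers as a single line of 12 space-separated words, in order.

(247,235): row=0b11110111, col=0b11101011, row AND col = 0b11100011 = 227; 227 != 235 -> empty
(6,4): row=0b110, col=0b100, row AND col = 0b100 = 4; 4 == 4 -> filled
(30,15): row=0b11110, col=0b1111, row AND col = 0b1110 = 14; 14 != 15 -> empty
(183,33): row=0b10110111, col=0b100001, row AND col = 0b100001 = 33; 33 == 33 -> filled
(48,11): row=0b110000, col=0b1011, row AND col = 0b0 = 0; 0 != 11 -> empty
(181,179): row=0b10110101, col=0b10110011, row AND col = 0b10110001 = 177; 177 != 179 -> empty
(253,43): row=0b11111101, col=0b101011, row AND col = 0b101001 = 41; 41 != 43 -> empty
(203,188): row=0b11001011, col=0b10111100, row AND col = 0b10001000 = 136; 136 != 188 -> empty
(197,77): row=0b11000101, col=0b1001101, row AND col = 0b1000101 = 69; 69 != 77 -> empty
(85,18): row=0b1010101, col=0b10010, row AND col = 0b10000 = 16; 16 != 18 -> empty
(160,101): row=0b10100000, col=0b1100101, row AND col = 0b100000 = 32; 32 != 101 -> empty
(17,3): row=0b10001, col=0b11, row AND col = 0b1 = 1; 1 != 3 -> empty

Answer: no yes no yes no no no no no no no no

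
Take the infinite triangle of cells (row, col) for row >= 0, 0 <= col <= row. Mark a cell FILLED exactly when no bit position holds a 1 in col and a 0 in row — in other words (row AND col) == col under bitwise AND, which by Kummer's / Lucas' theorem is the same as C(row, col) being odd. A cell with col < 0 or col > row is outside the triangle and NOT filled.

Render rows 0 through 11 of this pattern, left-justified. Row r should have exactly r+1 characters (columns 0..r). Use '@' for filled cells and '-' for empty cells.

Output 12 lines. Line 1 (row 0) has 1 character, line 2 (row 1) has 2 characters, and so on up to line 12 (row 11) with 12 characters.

Answer: @
@@
@-@
@@@@
@---@
@@--@@
@-@-@-@
@@@@@@@@
@-------@
@@------@@
@-@-----@-@
@@@@----@@@@

Derivation:
r0=0: @
r1=1: @@
r2=10: @-@
r3=11: @@@@
r4=100: @---@
r5=101: @@--@@
r6=110: @-@-@-@
r7=111: @@@@@@@@
r8=1000: @-------@
r9=1001: @@------@@
r10=1010: @-@-----@-@
r11=1011: @@@@----@@@@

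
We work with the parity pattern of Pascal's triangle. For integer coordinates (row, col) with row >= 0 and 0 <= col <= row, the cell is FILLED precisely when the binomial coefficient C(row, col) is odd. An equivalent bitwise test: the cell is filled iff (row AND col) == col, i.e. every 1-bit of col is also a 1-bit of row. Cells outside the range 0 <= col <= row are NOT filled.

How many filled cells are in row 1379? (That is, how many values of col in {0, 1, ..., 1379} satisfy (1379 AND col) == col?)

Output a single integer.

Answer: 64

Derivation:
1379 in binary = 10101100011
popcount(1379) = number of 1-bits in 10101100011 = 6
A col c satisfies (1379 AND c) == c iff every set bit of c is also set in 1379; each of the 6 set bits of 1379 can independently be on or off in c.
count = 2^6 = 64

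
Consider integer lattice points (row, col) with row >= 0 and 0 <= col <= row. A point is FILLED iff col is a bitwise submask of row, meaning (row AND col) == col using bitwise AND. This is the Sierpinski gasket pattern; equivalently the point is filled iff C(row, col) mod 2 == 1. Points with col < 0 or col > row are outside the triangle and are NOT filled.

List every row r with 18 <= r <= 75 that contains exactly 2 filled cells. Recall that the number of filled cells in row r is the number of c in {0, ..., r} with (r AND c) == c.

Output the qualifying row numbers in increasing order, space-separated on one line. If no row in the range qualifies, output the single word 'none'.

Answer: 32 64

Derivation:
Row r has 2^popcount(r) filled cells, so we need popcount(r) = log2(2) = 1.
Scan r = 18..75 and keep those with exactly 1 one-bits:
r=18=10010 popcount=2 -> skip
r=19=10011 popcount=3 -> skip
r=20=10100 popcount=2 -> skip
r=21=10101 popcount=3 -> skip
r=22=10110 popcount=3 -> skip
r=23=10111 popcount=4 -> skip
r=24=11000 popcount=2 -> skip
r=25=11001 popcount=3 -> skip
r=26=11010 popcount=3 -> skip
r=27=11011 popcount=4 -> skip
r=28=11100 popcount=3 -> skip
r=29=11101 popcount=4 -> skip
r=30=11110 popcount=4 -> skip
r=31=11111 popcount=5 -> skip
r=32=100000 popcount=1 -> KEEP
r=33=100001 popcount=2 -> skip
r=34=100010 popcount=2 -> skip
r=35=100011 popcount=3 -> skip
r=36=100100 popcount=2 -> skip
r=37=100101 popcount=3 -> skip
r=38=100110 popcount=3 -> skip
r=39=100111 popcount=4 -> skip
r=40=101000 popcount=2 -> skip
r=41=101001 popcount=3 -> skip
r=42=101010 popcount=3 -> skip
r=43=101011 popcount=4 -> skip
r=44=101100 popcount=3 -> skip
r=45=101101 popcount=4 -> skip
r=46=101110 popcount=4 -> skip
r=47=101111 popcount=5 -> skip
r=48=110000 popcount=2 -> skip
r=49=110001 popcount=3 -> skip
r=50=110010 popcount=3 -> skip
r=51=110011 popcount=4 -> skip
r=52=110100 popcount=3 -> skip
r=53=110101 popcount=4 -> skip
r=54=110110 popcount=4 -> skip
r=55=110111 popcount=5 -> skip
r=56=111000 popcount=3 -> skip
r=57=111001 popcount=4 -> skip
r=58=111010 popcount=4 -> skip
r=59=111011 popcount=5 -> skip
r=60=111100 popcount=4 -> skip
r=61=111101 popcount=5 -> skip
r=62=111110 popcount=5 -> skip
r=63=111111 popcount=6 -> skip
r=64=1000000 popcount=1 -> KEEP
r=65=1000001 popcount=2 -> skip
r=66=1000010 popcount=2 -> skip
r=67=1000011 popcount=3 -> skip
r=68=1000100 popcount=2 -> skip
r=69=1000101 popcount=3 -> skip
r=70=1000110 popcount=3 -> skip
r=71=1000111 popcount=4 -> skip
r=72=1001000 popcount=2 -> skip
r=73=1001001 popcount=3 -> skip
r=74=1001010 popcount=3 -> skip
r=75=1001011 popcount=4 -> skip
Kept rows: 32 64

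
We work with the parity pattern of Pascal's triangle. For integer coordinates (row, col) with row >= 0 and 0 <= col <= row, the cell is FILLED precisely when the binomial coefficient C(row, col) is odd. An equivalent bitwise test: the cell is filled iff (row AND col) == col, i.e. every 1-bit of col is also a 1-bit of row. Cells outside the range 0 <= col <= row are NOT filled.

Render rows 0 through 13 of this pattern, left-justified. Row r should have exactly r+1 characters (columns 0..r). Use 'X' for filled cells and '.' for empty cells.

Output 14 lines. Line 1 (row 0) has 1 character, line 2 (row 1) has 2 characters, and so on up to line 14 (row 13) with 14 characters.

r0=0: X
r1=1: XX
r2=10: X.X
r3=11: XXXX
r4=100: X...X
r5=101: XX..XX
r6=110: X.X.X.X
r7=111: XXXXXXXX
r8=1000: X.......X
r9=1001: XX......XX
r10=1010: X.X.....X.X
r11=1011: XXXX....XXXX
r12=1100: X...X...X...X
r13=1101: XX..XX..XX..XX

Answer: X
XX
X.X
XXXX
X...X
XX..XX
X.X.X.X
XXXXXXXX
X.......X
XX......XX
X.X.....X.X
XXXX....XXXX
X...X...X...X
XX..XX..XX..XX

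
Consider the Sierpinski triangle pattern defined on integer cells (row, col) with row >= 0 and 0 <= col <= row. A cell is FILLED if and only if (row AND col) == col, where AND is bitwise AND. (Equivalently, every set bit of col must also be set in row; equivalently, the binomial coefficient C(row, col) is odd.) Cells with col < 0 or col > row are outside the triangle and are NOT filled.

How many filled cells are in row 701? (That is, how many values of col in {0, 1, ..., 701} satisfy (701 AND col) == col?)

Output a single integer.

701 in binary = 1010111101
popcount(701) = number of 1-bits in 1010111101 = 7
A col c satisfies (701 AND c) == c iff every set bit of c is also set in 701; each of the 7 set bits of 701 can independently be on or off in c.
count = 2^7 = 128

Answer: 128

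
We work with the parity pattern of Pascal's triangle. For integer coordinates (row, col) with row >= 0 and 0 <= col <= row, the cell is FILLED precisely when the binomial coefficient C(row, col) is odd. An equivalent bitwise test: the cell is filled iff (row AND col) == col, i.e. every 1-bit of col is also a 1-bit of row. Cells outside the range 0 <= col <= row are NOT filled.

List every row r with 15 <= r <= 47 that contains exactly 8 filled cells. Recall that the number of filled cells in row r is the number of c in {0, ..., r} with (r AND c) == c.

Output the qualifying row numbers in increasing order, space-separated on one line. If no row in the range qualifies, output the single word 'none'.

Row r has 2^popcount(r) filled cells, so we need popcount(r) = log2(8) = 3.
Scan r = 15..47 and keep those with exactly 3 one-bits:
r=15=1111 popcount=4 -> skip
r=16=10000 popcount=1 -> skip
r=17=10001 popcount=2 -> skip
r=18=10010 popcount=2 -> skip
r=19=10011 popcount=3 -> KEEP
r=20=10100 popcount=2 -> skip
r=21=10101 popcount=3 -> KEEP
r=22=10110 popcount=3 -> KEEP
r=23=10111 popcount=4 -> skip
r=24=11000 popcount=2 -> skip
r=25=11001 popcount=3 -> KEEP
r=26=11010 popcount=3 -> KEEP
r=27=11011 popcount=4 -> skip
r=28=11100 popcount=3 -> KEEP
r=29=11101 popcount=4 -> skip
r=30=11110 popcount=4 -> skip
r=31=11111 popcount=5 -> skip
r=32=100000 popcount=1 -> skip
r=33=100001 popcount=2 -> skip
r=34=100010 popcount=2 -> skip
r=35=100011 popcount=3 -> KEEP
r=36=100100 popcount=2 -> skip
r=37=100101 popcount=3 -> KEEP
r=38=100110 popcount=3 -> KEEP
r=39=100111 popcount=4 -> skip
r=40=101000 popcount=2 -> skip
r=41=101001 popcount=3 -> KEEP
r=42=101010 popcount=3 -> KEEP
r=43=101011 popcount=4 -> skip
r=44=101100 popcount=3 -> KEEP
r=45=101101 popcount=4 -> skip
r=46=101110 popcount=4 -> skip
r=47=101111 popcount=5 -> skip
Kept rows: 19 21 22 25 26 28 35 37 38 41 42 44

Answer: 19 21 22 25 26 28 35 37 38 41 42 44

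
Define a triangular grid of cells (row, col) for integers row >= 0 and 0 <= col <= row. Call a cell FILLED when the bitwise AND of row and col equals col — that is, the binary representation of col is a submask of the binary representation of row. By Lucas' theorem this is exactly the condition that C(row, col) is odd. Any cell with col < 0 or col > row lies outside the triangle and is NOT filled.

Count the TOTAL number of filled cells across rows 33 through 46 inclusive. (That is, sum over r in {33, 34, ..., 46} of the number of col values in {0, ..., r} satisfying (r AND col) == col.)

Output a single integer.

r33=100001 pc2: +4 =4
r34=100010 pc2: +4 =8
r35=100011 pc3: +8 =16
r36=100100 pc2: +4 =20
r37=100101 pc3: +8 =28
r38=100110 pc3: +8 =36
r39=100111 pc4: +16 =52
r40=101000 pc2: +4 =56
r41=101001 pc3: +8 =64
r42=101010 pc3: +8 =72
r43=101011 pc4: +16 =88
r44=101100 pc3: +8 =96
r45=101101 pc4: +16 =112
r46=101110 pc4: +16 =128

Answer: 128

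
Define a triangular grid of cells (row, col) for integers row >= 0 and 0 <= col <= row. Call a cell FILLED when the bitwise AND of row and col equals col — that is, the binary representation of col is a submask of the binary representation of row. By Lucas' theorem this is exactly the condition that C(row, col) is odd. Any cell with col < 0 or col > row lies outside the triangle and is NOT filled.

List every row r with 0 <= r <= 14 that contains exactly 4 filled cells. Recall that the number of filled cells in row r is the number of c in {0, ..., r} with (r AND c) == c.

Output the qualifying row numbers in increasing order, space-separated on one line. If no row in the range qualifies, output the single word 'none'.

Answer: 3 5 6 9 10 12

Derivation:
Row r has 2^popcount(r) filled cells, so we need popcount(r) = log2(4) = 2.
Scan r = 0..14 and keep those with exactly 2 one-bits:
r=0=0 popcount=0 -> skip
r=1=1 popcount=1 -> skip
r=2=10 popcount=1 -> skip
r=3=11 popcount=2 -> KEEP
r=4=100 popcount=1 -> skip
r=5=101 popcount=2 -> KEEP
r=6=110 popcount=2 -> KEEP
r=7=111 popcount=3 -> skip
r=8=1000 popcount=1 -> skip
r=9=1001 popcount=2 -> KEEP
r=10=1010 popcount=2 -> KEEP
r=11=1011 popcount=3 -> skip
r=12=1100 popcount=2 -> KEEP
r=13=1101 popcount=3 -> skip
r=14=1110 popcount=3 -> skip
Kept rows: 3 5 6 9 10 12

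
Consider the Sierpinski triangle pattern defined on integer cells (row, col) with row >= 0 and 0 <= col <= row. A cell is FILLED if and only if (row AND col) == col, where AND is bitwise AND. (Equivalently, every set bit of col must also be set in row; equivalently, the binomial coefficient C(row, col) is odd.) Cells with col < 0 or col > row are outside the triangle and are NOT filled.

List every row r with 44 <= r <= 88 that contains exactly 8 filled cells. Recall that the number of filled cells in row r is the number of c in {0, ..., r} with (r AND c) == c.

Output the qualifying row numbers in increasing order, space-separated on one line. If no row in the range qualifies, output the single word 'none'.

Row r has 2^popcount(r) filled cells, so we need popcount(r) = log2(8) = 3.
Scan r = 44..88 and keep those with exactly 3 one-bits:
r=44=101100 popcount=3 -> KEEP
r=45=101101 popcount=4 -> skip
r=46=101110 popcount=4 -> skip
r=47=101111 popcount=5 -> skip
r=48=110000 popcount=2 -> skip
r=49=110001 popcount=3 -> KEEP
r=50=110010 popcount=3 -> KEEP
r=51=110011 popcount=4 -> skip
r=52=110100 popcount=3 -> KEEP
r=53=110101 popcount=4 -> skip
r=54=110110 popcount=4 -> skip
r=55=110111 popcount=5 -> skip
r=56=111000 popcount=3 -> KEEP
r=57=111001 popcount=4 -> skip
r=58=111010 popcount=4 -> skip
r=59=111011 popcount=5 -> skip
r=60=111100 popcount=4 -> skip
r=61=111101 popcount=5 -> skip
r=62=111110 popcount=5 -> skip
r=63=111111 popcount=6 -> skip
r=64=1000000 popcount=1 -> skip
r=65=1000001 popcount=2 -> skip
r=66=1000010 popcount=2 -> skip
r=67=1000011 popcount=3 -> KEEP
r=68=1000100 popcount=2 -> skip
r=69=1000101 popcount=3 -> KEEP
r=70=1000110 popcount=3 -> KEEP
r=71=1000111 popcount=4 -> skip
r=72=1001000 popcount=2 -> skip
r=73=1001001 popcount=3 -> KEEP
r=74=1001010 popcount=3 -> KEEP
r=75=1001011 popcount=4 -> skip
r=76=1001100 popcount=3 -> KEEP
r=77=1001101 popcount=4 -> skip
r=78=1001110 popcount=4 -> skip
r=79=1001111 popcount=5 -> skip
r=80=1010000 popcount=2 -> skip
r=81=1010001 popcount=3 -> KEEP
r=82=1010010 popcount=3 -> KEEP
r=83=1010011 popcount=4 -> skip
r=84=1010100 popcount=3 -> KEEP
r=85=1010101 popcount=4 -> skip
r=86=1010110 popcount=4 -> skip
r=87=1010111 popcount=5 -> skip
r=88=1011000 popcount=3 -> KEEP
Kept rows: 44 49 50 52 56 67 69 70 73 74 76 81 82 84 88

Answer: 44 49 50 52 56 67 69 70 73 74 76 81 82 84 88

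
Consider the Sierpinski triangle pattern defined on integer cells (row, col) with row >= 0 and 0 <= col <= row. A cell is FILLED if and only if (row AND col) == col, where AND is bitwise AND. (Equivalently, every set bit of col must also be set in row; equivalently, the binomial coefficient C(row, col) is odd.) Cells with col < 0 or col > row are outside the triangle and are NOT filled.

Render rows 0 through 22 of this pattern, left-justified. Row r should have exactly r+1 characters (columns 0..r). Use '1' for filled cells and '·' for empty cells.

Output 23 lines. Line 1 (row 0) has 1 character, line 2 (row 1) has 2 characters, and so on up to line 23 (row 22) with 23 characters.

Answer: 1
11
1·1
1111
1···1
11··11
1·1·1·1
11111111
1·······1
11······11
1·1·····1·1
1111····1111
1···1···1···1
11··11··11··11
1·1·1·1·1·1·1·1
1111111111111111
1···············1
11··············11
1·1·············1·1
1111············1111
1···1···········1···1
11··11··········11··11
1·1·1·1·········1·1·1·1

Derivation:
r0=0: 1
r1=1: 11
r2=10: 1·1
r3=11: 1111
r4=100: 1···1
r5=101: 11··11
r6=110: 1·1·1·1
r7=111: 11111111
r8=1000: 1·······1
r9=1001: 11······11
r10=1010: 1·1·····1·1
r11=1011: 1111····1111
r12=1100: 1···1···1···1
r13=1101: 11··11··11··11
r14=1110: 1·1·1·1·1·1·1·1
r15=1111: 1111111111111111
r16=10000: 1···············1
r17=10001: 11··············11
r18=10010: 1·1·············1·1
r19=10011: 1111············1111
r20=10100: 1···1···········1···1
r21=10101: 11··11··········11··11
r22=10110: 1·1·1·1·········1·1·1·1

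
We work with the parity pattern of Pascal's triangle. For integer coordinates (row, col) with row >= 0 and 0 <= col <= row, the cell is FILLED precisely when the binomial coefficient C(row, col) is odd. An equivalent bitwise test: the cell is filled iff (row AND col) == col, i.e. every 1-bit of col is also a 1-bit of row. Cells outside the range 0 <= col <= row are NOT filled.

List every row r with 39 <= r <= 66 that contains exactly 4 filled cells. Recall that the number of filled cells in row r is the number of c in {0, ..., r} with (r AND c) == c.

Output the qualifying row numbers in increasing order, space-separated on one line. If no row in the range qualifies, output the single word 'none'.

Answer: 40 48 65 66

Derivation:
Row r has 2^popcount(r) filled cells, so we need popcount(r) = log2(4) = 2.
Scan r = 39..66 and keep those with exactly 2 one-bits:
r=39=100111 popcount=4 -> skip
r=40=101000 popcount=2 -> KEEP
r=41=101001 popcount=3 -> skip
r=42=101010 popcount=3 -> skip
r=43=101011 popcount=4 -> skip
r=44=101100 popcount=3 -> skip
r=45=101101 popcount=4 -> skip
r=46=101110 popcount=4 -> skip
r=47=101111 popcount=5 -> skip
r=48=110000 popcount=2 -> KEEP
r=49=110001 popcount=3 -> skip
r=50=110010 popcount=3 -> skip
r=51=110011 popcount=4 -> skip
r=52=110100 popcount=3 -> skip
r=53=110101 popcount=4 -> skip
r=54=110110 popcount=4 -> skip
r=55=110111 popcount=5 -> skip
r=56=111000 popcount=3 -> skip
r=57=111001 popcount=4 -> skip
r=58=111010 popcount=4 -> skip
r=59=111011 popcount=5 -> skip
r=60=111100 popcount=4 -> skip
r=61=111101 popcount=5 -> skip
r=62=111110 popcount=5 -> skip
r=63=111111 popcount=6 -> skip
r=64=1000000 popcount=1 -> skip
r=65=1000001 popcount=2 -> KEEP
r=66=1000010 popcount=2 -> KEEP
Kept rows: 40 48 65 66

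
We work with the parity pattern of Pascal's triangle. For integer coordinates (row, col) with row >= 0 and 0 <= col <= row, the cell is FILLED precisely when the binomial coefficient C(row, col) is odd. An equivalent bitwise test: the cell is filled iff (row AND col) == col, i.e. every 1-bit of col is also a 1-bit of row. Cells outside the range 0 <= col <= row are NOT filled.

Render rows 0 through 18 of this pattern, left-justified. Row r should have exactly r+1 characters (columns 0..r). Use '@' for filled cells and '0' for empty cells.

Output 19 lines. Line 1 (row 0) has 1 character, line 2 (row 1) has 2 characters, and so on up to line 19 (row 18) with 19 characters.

Answer: @
@@
@0@
@@@@
@000@
@@00@@
@0@0@0@
@@@@@@@@
@0000000@
@@000000@@
@0@00000@0@
@@@@0000@@@@
@000@000@000@
@@00@@00@@00@@
@0@0@0@0@0@0@0@
@@@@@@@@@@@@@@@@
@000000000000000@
@@00000000000000@@
@0@0000000000000@0@

Derivation:
r0=0: @
r1=1: @@
r2=10: @0@
r3=11: @@@@
r4=100: @000@
r5=101: @@00@@
r6=110: @0@0@0@
r7=111: @@@@@@@@
r8=1000: @0000000@
r9=1001: @@000000@@
r10=1010: @0@00000@0@
r11=1011: @@@@0000@@@@
r12=1100: @000@000@000@
r13=1101: @@00@@00@@00@@
r14=1110: @0@0@0@0@0@0@0@
r15=1111: @@@@@@@@@@@@@@@@
r16=10000: @000000000000000@
r17=10001: @@00000000000000@@
r18=10010: @0@0000000000000@0@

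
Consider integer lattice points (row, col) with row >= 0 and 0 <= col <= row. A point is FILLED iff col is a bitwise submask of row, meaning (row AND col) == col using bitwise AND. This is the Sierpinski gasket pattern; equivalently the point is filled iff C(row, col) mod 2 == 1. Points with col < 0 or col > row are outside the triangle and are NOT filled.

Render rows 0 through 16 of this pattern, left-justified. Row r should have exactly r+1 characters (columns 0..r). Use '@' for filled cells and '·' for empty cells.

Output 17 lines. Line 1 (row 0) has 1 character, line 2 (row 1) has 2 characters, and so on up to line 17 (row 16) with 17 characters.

Answer: @
@@
@·@
@@@@
@···@
@@··@@
@·@·@·@
@@@@@@@@
@·······@
@@······@@
@·@·····@·@
@@@@····@@@@
@···@···@···@
@@··@@··@@··@@
@·@·@·@·@·@·@·@
@@@@@@@@@@@@@@@@
@···············@

Derivation:
r0=0: @
r1=1: @@
r2=10: @·@
r3=11: @@@@
r4=100: @···@
r5=101: @@··@@
r6=110: @·@·@·@
r7=111: @@@@@@@@
r8=1000: @·······@
r9=1001: @@······@@
r10=1010: @·@·····@·@
r11=1011: @@@@····@@@@
r12=1100: @···@···@···@
r13=1101: @@··@@··@@··@@
r14=1110: @·@·@·@·@·@·@·@
r15=1111: @@@@@@@@@@@@@@@@
r16=10000: @···············@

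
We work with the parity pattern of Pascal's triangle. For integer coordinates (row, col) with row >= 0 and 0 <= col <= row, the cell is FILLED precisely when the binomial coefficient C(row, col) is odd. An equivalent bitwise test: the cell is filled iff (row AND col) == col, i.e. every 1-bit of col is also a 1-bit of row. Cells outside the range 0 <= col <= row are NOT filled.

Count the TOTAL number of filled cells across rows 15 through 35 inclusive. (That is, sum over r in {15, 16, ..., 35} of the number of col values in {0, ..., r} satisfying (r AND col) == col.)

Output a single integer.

Answer: 196

Derivation:
r15=1111 pc4: +16 =16
r16=10000 pc1: +2 =18
r17=10001 pc2: +4 =22
r18=10010 pc2: +4 =26
r19=10011 pc3: +8 =34
r20=10100 pc2: +4 =38
r21=10101 pc3: +8 =46
r22=10110 pc3: +8 =54
r23=10111 pc4: +16 =70
r24=11000 pc2: +4 =74
r25=11001 pc3: +8 =82
r26=11010 pc3: +8 =90
r27=11011 pc4: +16 =106
r28=11100 pc3: +8 =114
r29=11101 pc4: +16 =130
r30=11110 pc4: +16 =146
r31=11111 pc5: +32 =178
r32=100000 pc1: +2 =180
r33=100001 pc2: +4 =184
r34=100010 pc2: +4 =188
r35=100011 pc3: +8 =196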